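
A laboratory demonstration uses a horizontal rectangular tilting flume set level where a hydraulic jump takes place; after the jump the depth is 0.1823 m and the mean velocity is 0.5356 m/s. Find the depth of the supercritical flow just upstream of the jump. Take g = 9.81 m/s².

Fr₂ = V₂/√(g·y₂) = 0.5356/√(9.81×0.1823) = 0.4005.
From the momentum equation (using Fr₂), y₁/y₂ = ½[√(1 + 8Fr₂²) − 1] = ½[√2.2833 − 1] = 0.2555.
y₁ = 0.2555 × 0.1823 = 0.04658 m.

y₁ = 0.04658 m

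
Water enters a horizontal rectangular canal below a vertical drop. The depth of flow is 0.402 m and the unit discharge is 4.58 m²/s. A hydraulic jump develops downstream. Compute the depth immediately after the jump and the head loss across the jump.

y₂ = 3.07 m; ΔE = 3.84 m

V₁ = q/y₁ = 4.58/0.402 = 11.4 m/s. Fr₁ = V₁/√(g·y₁) = 11.4/√(9.81×0.402) = 5.74.
Bélanger equation: y₂/y₁ = ½[√(1 + 8Fr₁²) − 1] = ½[√264.3 − 1] = 7.63.
y₂ = 7.63 × 0.402 = 3.07 m.
V₂ = q/y₂ = 4.58/3.07 = 1.49 m/s. E₁ = y₁ + V₁²/2g = 7.02 m; E₂ = y₂ + V₂²/2g = 3.18 m. ΔE = E₁ − E₂ = 3.84 m.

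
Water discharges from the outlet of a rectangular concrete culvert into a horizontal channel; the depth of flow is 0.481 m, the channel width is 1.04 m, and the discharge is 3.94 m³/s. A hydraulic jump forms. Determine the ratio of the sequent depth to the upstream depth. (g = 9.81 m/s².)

y₂/y₁ = 4.65

q = Q/b = 3.94/1.04 = 3.79 m²/s; V₁ = q/y₁ = 7.88 m/s. Fr₁ = V₁/√(g·y₁) = 3.63.
From the momentum equation for a rectangular channel, y₂/y₁ = ½[√(1 + 8Fr₁²) − 1] = ½[√106.2 − 1] = 4.65.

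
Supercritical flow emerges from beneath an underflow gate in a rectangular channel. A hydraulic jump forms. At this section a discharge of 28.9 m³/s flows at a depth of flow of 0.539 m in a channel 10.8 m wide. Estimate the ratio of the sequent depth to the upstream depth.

q = Q/b = 28.9/10.8 = 2.68 m²/s; V₁ = q/y₁ = 4.96 m/s. Fr₁ = V₁/√(g·y₁) = 2.16.
From the momentum equation for a rectangular channel, y₂/y₁ = ½[√(1 + 8Fr₁²) − 1] = ½[√38.29 − 1] = 2.59.

y₂/y₁ = 2.59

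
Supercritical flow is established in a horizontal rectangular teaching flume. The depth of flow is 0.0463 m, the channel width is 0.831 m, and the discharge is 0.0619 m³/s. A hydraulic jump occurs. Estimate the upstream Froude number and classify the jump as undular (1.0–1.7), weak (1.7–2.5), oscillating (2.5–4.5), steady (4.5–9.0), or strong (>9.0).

q = Q/b = 0.0619/0.831 = 0.0745 m²/s; V₁ = q/y₁ = 1.61 m/s. Fr₁ = V₁/√(g·y₁) = 2.39.
Fr₁ = 2.39 lies in the weak range.

Fr₁ = 2.39; weak jump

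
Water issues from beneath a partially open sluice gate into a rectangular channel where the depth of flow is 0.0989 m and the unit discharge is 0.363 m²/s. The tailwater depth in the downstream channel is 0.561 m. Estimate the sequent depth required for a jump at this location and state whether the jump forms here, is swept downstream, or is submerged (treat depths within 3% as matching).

V₁ = q/y₁ = 0.363/0.0989 = 3.67 m/s. Fr₁ = V₁/√(g·y₁) = 3.67/√(9.81×0.0989) = 3.73.
From the momentum equation for a rectangular channel, y₂/y₁ = ½[√(1 + 8Fr₁²) − 1] = ½[√112.1 − 1] = 4.79.
y₂ = 4.79 × 0.0989 = 0.474 m.
Tailwater y_tw = 0.561 m: y_tw > y₂, so the jump is submerged.

y₂ = 0.474 m; the jump is submerged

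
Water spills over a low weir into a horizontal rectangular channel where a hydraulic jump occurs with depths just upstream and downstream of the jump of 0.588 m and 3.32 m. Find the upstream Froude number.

Fr₁ = 4.33

For a rectangular channel the momentum equation gives q² = ½·g·y₁·y₂·(y₁ + y₂) = ½×9.81×0.588×3.32×3.91 = 37.4.
q = √37.4 = 6.12 m²/s.
V₁ = q/y₁ = 10.4 m/s; Fr₁ = V₁/√(g·y₁) = 4.33.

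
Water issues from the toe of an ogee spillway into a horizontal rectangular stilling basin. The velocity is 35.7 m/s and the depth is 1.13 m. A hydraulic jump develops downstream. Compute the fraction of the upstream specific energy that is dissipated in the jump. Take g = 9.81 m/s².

Fr₁ = V₁/√(g·y₁) = 35.7/√(9.81×1.13) = 10.7.
Sequent-depth ratio: y₂/y₁ = ½[√(1 + 8Fr₁²) − 1] = ½[√920.8 − 1] = 14.7.
y₂ = 14.7 × 1.13 = 16.6 m.
E₁ = y₁ + V₁²/2g = 66.1 m. ΔE = (y₂ − y₁)³/(4y₁y₂) = 49.2 m. ΔE/E₁ = 49.2/66.1 = 0.745.

ΔE/E₁ = 0.745 (74.5%)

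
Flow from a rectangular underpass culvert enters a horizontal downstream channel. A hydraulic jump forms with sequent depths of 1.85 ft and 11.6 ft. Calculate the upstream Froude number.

For a rectangular channel the momentum equation gives q² = ½·g·y₁·y₂·(y₁ + y₂) = ½×32.2×1.85×11.6×13.4 = 4647.
q = √4647 = 68.2 ft²/s.
V₁ = q/y₁ = 36.8 ft/s; Fr₁ = V₁/√(g·y₁) = 4.77.

Fr₁ = 4.77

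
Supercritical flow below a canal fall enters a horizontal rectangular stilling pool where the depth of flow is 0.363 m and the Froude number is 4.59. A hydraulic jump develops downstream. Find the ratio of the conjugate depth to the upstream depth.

y₂/y₁ = 6.01

Fr₁ = 4.59 (given).
By Bélanger, y₂/y₁ = ½[√(1 + 8Fr₁²) − 1] = ½[√169.5 − 1] = 6.01.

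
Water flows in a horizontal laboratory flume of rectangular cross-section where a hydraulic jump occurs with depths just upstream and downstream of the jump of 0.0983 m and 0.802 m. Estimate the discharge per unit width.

For a rectangular channel the momentum equation gives q² = ½·g·y₁·y₂·(y₁ + y₂) = ½×9.81×0.0983×0.802×0.900 = 0.348.
q = √0.348 = 0.590 m²/s.

q = 0.590 m²/s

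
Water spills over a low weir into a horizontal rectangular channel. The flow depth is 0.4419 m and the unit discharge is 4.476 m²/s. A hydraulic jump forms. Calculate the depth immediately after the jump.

V₁ = q/y₁ = 4.476/0.4419 = 10.13 m/s. Fr₁ = V₁/√(g·y₁) = 10.13/√(9.81×0.4419) = 4.865.
Sequent-depth ratio: y₂/y₁ = ½[√(1 + 8Fr₁²) − 1] = ½[√190.33 − 1] = 6.398.
y₂ = 6.398 × 0.4419 = 2.827 m.

y₂ = 2.827 m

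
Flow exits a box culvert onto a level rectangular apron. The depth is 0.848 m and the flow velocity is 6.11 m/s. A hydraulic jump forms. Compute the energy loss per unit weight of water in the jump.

ΔE = 0.304 m

Fr₁ = V₁/√(g·y₁) = 6.11/√(9.81×0.848) = 2.12.
Sequent-depth ratio: y₂/y₁ = ½[√(1 + 8Fr₁²) − 1] = ½[√36.90 − 1] = 2.54.
y₂ = 2.54 × 0.848 = 2.15 m.
q = V₁·y₁ = 6.11 × 0.848 = 5.18 m²/s. V₂ = q/y₂ = 5.18/2.15 = 2.41 m/s. E₁ = y₁ + V₁²/2g = 2.75 m; E₂ = y₂ + V₂²/2g = 2.45 m. ΔE = E₁ − E₂ = 0.304 m.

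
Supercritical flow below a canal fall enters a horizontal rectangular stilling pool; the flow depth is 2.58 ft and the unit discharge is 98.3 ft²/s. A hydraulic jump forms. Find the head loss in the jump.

ΔE = 10.3 ft

V₁ = q/y₁ = 98.3/2.58 = 38.1 ft/s. Fr₁ = V₁/√(g·y₁) = 38.1/√(32.2×2.58) = 4.18.
From the momentum equation for a rectangular channel, y₂/y₁ = ½[√(1 + 8Fr₁²) − 1] = ½[√140.8 − 1] = 5.43.
y₂ = 5.43 × 2.58 = 14.0 ft.
V₂ = q/y₂ = 98.3/14.0 = 7.01 ft/s. E₁ = y₁ + V₁²/2g = 25.1 ft; E₂ = y₂ + V₂²/2g = 14.8 ft. ΔE = E₁ − E₂ = 10.3 ft.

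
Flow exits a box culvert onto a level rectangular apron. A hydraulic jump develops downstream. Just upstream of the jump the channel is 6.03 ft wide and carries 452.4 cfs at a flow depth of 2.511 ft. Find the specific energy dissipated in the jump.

ΔE = 4.986 ft

q = Q/b = 452.4/6.03 = 75.02 ft²/s; V₁ = q/y₁ = 29.88 ft/s. Fr₁ = V₁/√(g·y₁) = 3.323.
From the momentum equation for a rectangular channel, y₂/y₁ = ½[√(1 + 8Fr₁²) − 1] = ½[√89.329 − 1] = 4.226.
y₂ = 4.226 × 2.511 = 10.61 ft.
V₂ = q/y₂ = 75.02/10.61 = 7.071 ft/s. E₁ = y₁ + V₁²/2g = 16.37 ft; E₂ = y₂ + V₂²/2g = 11.39 ft. ΔE = E₁ − E₂ = 4.986 ft.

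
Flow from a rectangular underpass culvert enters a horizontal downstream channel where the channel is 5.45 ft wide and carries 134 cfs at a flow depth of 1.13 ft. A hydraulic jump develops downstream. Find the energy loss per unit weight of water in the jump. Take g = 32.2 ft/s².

ΔE = 2.91 ft

q = Q/b = 134/5.45 = 24.6 ft²/s; V₁ = q/y₁ = 21.8 ft/s. Fr₁ = V₁/√(g·y₁) = 3.61.
Bélanger equation: y₂/y₁ = ½[√(1 + 8Fr₁²) − 1] = ½[√105.1 − 1] = 4.63.
y₂ = 4.63 × 1.13 = 5.23 ft.
Head loss: ΔE = (y₂ − y₁)³/(4y₁y₂) = (5.23 − 1.13)³/(4×1.13×5.23) = 68.8/23.6 = 2.91 ft.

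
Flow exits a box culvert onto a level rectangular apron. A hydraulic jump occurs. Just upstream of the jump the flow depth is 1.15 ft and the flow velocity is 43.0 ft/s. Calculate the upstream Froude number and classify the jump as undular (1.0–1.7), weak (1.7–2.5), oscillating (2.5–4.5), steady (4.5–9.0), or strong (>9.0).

Fr₁ = V₁/√(g·y₁) = 43.0/√(32.2×1.15) = 7.07.
Fr₁ = 7.07 lies in the steady range.

Fr₁ = 7.07; steady jump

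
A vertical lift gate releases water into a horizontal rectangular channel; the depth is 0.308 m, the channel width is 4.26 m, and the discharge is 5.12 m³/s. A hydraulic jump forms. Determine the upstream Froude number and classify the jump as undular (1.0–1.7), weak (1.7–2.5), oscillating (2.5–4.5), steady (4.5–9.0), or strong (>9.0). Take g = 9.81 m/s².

Fr₁ = 2.24; weak jump

q = Q/b = 5.12/4.26 = 1.20 m²/s; V₁ = q/y₁ = 3.90 m/s. Fr₁ = V₁/√(g·y₁) = 2.24.
Fr₁ = 2.24 lies in the weak range.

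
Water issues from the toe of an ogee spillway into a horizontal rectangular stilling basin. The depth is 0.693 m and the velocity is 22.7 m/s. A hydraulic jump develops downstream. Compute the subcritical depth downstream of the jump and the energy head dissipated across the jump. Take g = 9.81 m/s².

Fr₁ = V₁/√(g·y₁) = 22.7/√(9.81×0.693) = 8.71.
Sequent-depth ratio: y₂/y₁ = ½[√(1 + 8Fr₁²) − 1] = ½[√607.4 − 1] = 11.8.
y₂ = 11.8 × 0.693 = 8.19 m.
Head loss: ΔE = (y₂ − y₁)³/(4y₁y₂) = (8.19 − 0.693)³/(4×0.693×8.19) = 422/22.7 = 18.6 m.

y₂ = 8.19 m; ΔE = 18.6 m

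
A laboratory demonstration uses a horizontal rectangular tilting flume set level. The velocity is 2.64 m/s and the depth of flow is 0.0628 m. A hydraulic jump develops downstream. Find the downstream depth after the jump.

y₂ = 0.269 m

Fr₁ = V₁/√(g·y₁) = 2.64/√(9.81×0.0628) = 3.36.
Bélanger equation: y₂/y₁ = ½[√(1 + 8Fr₁²) − 1] = ½[√91.50 − 1] = 4.28.
y₂ = 4.28 × 0.0628 = 0.269 m.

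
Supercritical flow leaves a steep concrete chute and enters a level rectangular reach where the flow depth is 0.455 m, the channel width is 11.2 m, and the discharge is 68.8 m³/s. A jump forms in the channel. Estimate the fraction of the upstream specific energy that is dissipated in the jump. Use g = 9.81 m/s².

ΔE/E₁ = 0.588 (58.8%)

q = Q/b = 68.8/11.2 = 6.14 m²/s; V₁ = q/y₁ = 13.5 m/s. Fr₁ = V₁/√(g·y₁) = 6.39.
From the momentum equation for a rectangular channel, y₂/y₁ = ½[√(1 + 8Fr₁²) − 1] = ½[√327.7 − 1] = 8.55.
y₂ = 8.55 × 0.455 = 3.89 m.
E₁ = y₁ + V₁²/2g = 9.75 m. ΔE = (y₂ − y₁)³/(4y₁y₂) = 5.73 m. ΔE/E₁ = 5.73/9.75 = 0.588.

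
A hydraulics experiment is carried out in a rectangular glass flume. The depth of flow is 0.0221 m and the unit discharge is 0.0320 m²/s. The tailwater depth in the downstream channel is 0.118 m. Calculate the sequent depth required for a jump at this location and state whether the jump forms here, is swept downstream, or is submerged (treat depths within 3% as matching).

y₂ = 0.0868 m; the jump is submerged

V₁ = q/y₁ = 0.0320/0.0221 = 1.45 m/s. Fr₁ = V₁/√(g·y₁) = 1.45/√(9.81×0.0221) = 3.11.
Bélanger equation: y₂/y₁ = ½[√(1 + 8Fr₁²) − 1] = ½[√78.36 − 1] = 3.93.
y₂ = 3.93 × 0.0221 = 0.0868 m.
Tailwater y_tw = 0.118 m: y_tw > y₂, so the jump is submerged.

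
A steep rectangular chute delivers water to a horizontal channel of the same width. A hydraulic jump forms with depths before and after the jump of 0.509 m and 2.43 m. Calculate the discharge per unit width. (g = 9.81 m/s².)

For a rectangular channel the momentum equation gives q² = ½·g·y₁·y₂·(y₁ + y₂) = ½×9.81×0.509×2.43×2.94 = 17.8.
q = √17.8 = 4.22 m²/s.

q = 4.22 m²/s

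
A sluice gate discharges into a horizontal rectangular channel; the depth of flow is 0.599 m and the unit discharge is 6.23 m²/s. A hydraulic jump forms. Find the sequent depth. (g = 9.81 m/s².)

V₁ = q/y₁ = 6.23/0.599 = 10.4 m/s. Fr₁ = V₁/√(g·y₁) = 10.4/√(9.81×0.599) = 4.29.
Conjugate-depth relation: y₂/y₁ = ½[√(1 + 8Fr₁²) − 1] = ½[√148.3 − 1] = 5.59.
y₂ = 5.59 × 0.599 = 3.35 m.

y₂ = 3.35 m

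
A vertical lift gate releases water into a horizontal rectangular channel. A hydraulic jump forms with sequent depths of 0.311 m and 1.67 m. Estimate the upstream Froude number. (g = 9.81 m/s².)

For a rectangular channel the momentum equation gives q² = ½·g·y₁·y₂·(y₁ + y₂) = ½×9.81×0.311×1.67×1.98 = 5.05.
q = √5.05 = 2.25 m²/s.
V₁ = q/y₁ = 7.22 m/s; Fr₁ = V₁/√(g·y₁) = 4.14.

Fr₁ = 4.14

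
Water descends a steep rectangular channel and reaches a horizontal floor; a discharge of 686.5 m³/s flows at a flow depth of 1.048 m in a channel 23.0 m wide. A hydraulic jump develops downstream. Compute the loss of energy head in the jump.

q = Q/b = 686.5/23.0 = 29.85 m²/s; V₁ = q/y₁ = 28.48 m/s. Fr₁ = V₁/√(g·y₁) = 8.883.
Bélanger equation: y₂/y₁ = ½[√(1 + 8Fr₁²) − 1] = ½[√632.19 − 1] = 12.07.
y₂ = 12.07 × 1.048 = 12.65 m.
Head loss: ΔE = (y₂ − y₁)³/(4y₁y₂) = (12.65 − 1.048)³/(4×1.048×12.65) = 1562/53.03 = 29.46 m.

ΔE = 29.46 m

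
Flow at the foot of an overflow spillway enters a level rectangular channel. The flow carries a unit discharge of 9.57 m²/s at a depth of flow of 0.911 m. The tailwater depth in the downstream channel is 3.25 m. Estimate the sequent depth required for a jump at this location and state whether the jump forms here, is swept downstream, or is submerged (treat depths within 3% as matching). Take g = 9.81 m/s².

V₁ = q/y₁ = 9.57/0.911 = 10.5 m/s. Fr₁ = V₁/√(g·y₁) = 10.5/√(9.81×0.911) = 3.51.
Bélanger equation: y₂/y₁ = ½[√(1 + 8Fr₁²) − 1] = ½[√99.78 − 1] = 4.49.
y₂ = 4.49 × 0.911 = 4.09 m.
Tailwater y_tw = 3.25 m: y_tw < y₂, so the jump is swept downstream.

y₂ = 4.09 m; the jump is swept downstream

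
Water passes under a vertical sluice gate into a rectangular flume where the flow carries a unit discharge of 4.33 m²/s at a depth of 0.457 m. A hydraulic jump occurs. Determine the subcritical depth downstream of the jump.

V₁ = q/y₁ = 4.33/0.457 = 9.47 m/s. Fr₁ = V₁/√(g·y₁) = 9.47/√(9.81×0.457) = 4.47.
Conjugate-depth relation: y₂/y₁ = ½[√(1 + 8Fr₁²) − 1] = ½[√161.2 − 1] = 5.85.
y₂ = 5.85 × 0.457 = 2.67 m.

y₂ = 2.67 m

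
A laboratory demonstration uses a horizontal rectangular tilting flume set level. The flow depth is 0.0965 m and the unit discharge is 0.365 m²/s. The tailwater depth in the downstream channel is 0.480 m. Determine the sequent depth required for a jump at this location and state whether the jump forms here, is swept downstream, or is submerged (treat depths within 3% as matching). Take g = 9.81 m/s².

y₂ = 0.484 m; the jump forms here

V₁ = q/y₁ = 0.365/0.0965 = 3.78 m/s. Fr₁ = V₁/√(g·y₁) = 3.78/√(9.81×0.0965) = 3.89.
By Bélanger, y₂/y₁ = ½[√(1 + 8Fr₁²) − 1] = ½[√121.9 − 1] = 5.02.
y₂ = 5.02 × 0.0965 = 0.484 m.
Tailwater y_tw = 0.480 m: y_tw ≈ y₂, so the jump forms here.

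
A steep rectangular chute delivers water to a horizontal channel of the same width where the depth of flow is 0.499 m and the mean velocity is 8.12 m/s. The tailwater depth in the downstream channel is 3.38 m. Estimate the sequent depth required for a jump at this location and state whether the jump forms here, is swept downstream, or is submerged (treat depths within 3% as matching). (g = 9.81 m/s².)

y₂ = 2.35 m; the jump is submerged

Fr₁ = V₁/√(g·y₁) = 8.12/√(9.81×0.499) = 3.67.
Conjugate-depth relation: y₂/y₁ = ½[√(1 + 8Fr₁²) − 1] = ½[√108.8 − 1] = 4.71.
y₂ = 4.71 × 0.499 = 2.35 m.
Tailwater y_tw = 3.38 m: y_tw > y₂, so the jump is submerged.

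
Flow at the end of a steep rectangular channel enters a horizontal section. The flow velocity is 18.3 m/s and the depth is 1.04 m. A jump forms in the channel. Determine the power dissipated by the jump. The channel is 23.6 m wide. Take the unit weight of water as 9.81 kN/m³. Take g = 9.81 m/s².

Fr₁ = V₁/√(g·y₁) = 18.3/√(9.81×1.04) = 5.73.
Bélanger equation: y₂/y₁ = ½[√(1 + 8Fr₁²) − 1] = ½[√263.6 − 1] = 7.62.
y₂ = 7.62 × 1.04 = 7.92 m.
Head loss: ΔE = (y₂ − y₁)³/(4y₁y₂) = (7.92 − 1.04)³/(4×1.04×7.92) = 326/33.0 = 9.89 m.
q = V₁·y₁ = 18.3 × 1.04 = 19.0 m²/s. Q = q·b = 19.0 × 23.6 = 449 m³/s. P = γ·Q·ΔE = 9.81 × 449 × 9.89 = 43587 kW.

P = 43587 kW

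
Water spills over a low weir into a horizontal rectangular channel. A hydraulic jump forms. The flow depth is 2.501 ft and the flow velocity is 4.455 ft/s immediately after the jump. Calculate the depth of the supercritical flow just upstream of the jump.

y₁ = 0.9051 ft

Fr₂ = V₂/√(g·y₂) = 4.455/√(32.2×2.501) = 0.4964.
The Bélanger relation is symmetric: y₁/y₂ = ½[√(1 + 8Fr₂²) − 1] = ½[√2.9716 − 1] = 0.3619.
y₁ = 0.3619 × 2.501 = 0.9051 ft.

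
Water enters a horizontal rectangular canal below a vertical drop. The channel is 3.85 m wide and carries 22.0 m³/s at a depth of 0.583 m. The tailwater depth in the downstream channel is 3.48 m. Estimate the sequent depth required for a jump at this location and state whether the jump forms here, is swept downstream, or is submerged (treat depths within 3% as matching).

q = Q/b = 22.0/3.85 = 5.71 m²/s; V₁ = q/y₁ = 9.80 m/s. Fr₁ = V₁/√(g·y₁) = 4.10.
Bélanger equation: y₂/y₁ = ½[√(1 + 8Fr₁²) − 1] = ½[√135.4 − 1] = 5.32.
y₂ = 5.32 × 0.583 = 3.10 m.
Tailwater y_tw = 3.48 m: y_tw > y₂, so the jump is submerged.

y₂ = 3.10 m; the jump is submerged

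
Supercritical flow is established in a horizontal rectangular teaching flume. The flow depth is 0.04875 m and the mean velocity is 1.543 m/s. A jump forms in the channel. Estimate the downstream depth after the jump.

Fr₁ = V₁/√(g·y₁) = 1.543/√(9.81×0.04875) = 2.231.
Sequent-depth ratio: y₂/y₁ = ½[√(1 + 8Fr₁²) − 1] = ½[√40.827 − 1] = 2.695.
y₂ = 2.695 × 0.04875 = 0.1314 m.

y₂ = 0.1314 m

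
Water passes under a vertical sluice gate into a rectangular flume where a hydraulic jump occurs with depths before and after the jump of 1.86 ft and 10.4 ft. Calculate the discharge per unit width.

For a rectangular channel the momentum equation gives q² = ½·g·y₁·y₂·(y₁ + y₂) = ½×32.2×1.86×10.4×12.3 = 3818.
q = √3818 = 61.8 ft²/s.

q = 61.8 ft²/s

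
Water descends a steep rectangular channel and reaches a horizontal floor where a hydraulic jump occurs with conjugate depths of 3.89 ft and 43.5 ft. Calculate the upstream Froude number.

Fr₁ = 8.25

For a rectangular channel the momentum equation gives q² = ½·g·y₁·y₂·(y₁ + y₂) = ½×32.2×3.89×43.5×47.4 = 129107.
q = √129107 = 359 ft²/s.
V₁ = q/y₁ = 92.4 ft/s; Fr₁ = V₁/√(g·y₁) = 8.25.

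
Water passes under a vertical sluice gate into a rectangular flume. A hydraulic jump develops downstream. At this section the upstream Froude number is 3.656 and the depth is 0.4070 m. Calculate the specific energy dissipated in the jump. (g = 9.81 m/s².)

Fr₁ = 3.656 (given).
From the momentum equation for a rectangular channel, y₂/y₁ = ½[√(1 + 8Fr₁²) − 1] = ½[√107.93 − 1] = 4.694.
y₂ = 4.694 × 0.4070 = 1.911 m.
V₁ = Fr₁·√(g·y₁) = 3.656×√(9.81×0.4070) = 7.305 m/s; q = V₁·y₁ = 2.973 m²/s. V₂ = q/y₂ = 2.973/1.911 = 1.556 m/s. E₁ = y₁ + V₁²/2g = 3.127 m; E₂ = y₂ + V₂²/2g = 2.034 m. ΔE = E₁ − E₂ = 1.093 m.

ΔE = 1.093 m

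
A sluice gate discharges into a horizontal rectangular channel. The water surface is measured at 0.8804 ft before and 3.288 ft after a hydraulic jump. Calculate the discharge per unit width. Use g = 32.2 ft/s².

q = 13.94 ft²/s

For a rectangular channel the momentum equation gives q² = ½·g·y₁·y₂·(y₁ + y₂) = ½×32.2×0.8804×3.288×4.168 = 194.3.
q = √194.3 = 13.94 ft²/s.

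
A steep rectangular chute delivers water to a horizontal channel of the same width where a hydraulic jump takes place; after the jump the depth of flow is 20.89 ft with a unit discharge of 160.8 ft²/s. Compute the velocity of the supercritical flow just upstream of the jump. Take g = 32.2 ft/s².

V₂ = q/y₂ = 160.8/20.89 = 7.697 ft/s; Fr₂ = V₂/√(g·y₂) = 0.2968.
From the momentum equation (using Fr₂), y₁/y₂ = ½[√(1 + 8Fr₂²) − 1] = ½[√1.7047 − 1] = 0.1528.
y₁ = 0.1528 × 20.89 = 3.192 ft.
V₁ = q/y₁ = 160.8/3.192 = 50.37 ft/s.

V₁ = 50.37 ft/s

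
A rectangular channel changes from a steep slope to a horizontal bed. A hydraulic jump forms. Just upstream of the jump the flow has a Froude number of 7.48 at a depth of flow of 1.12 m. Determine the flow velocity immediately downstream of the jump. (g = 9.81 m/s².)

Fr₁ = 7.48 (given).
By Bélanger, y₂/y₁ = ½[√(1 + 8Fr₁²) − 1] = ½[√448.6 − 1] = 10.1.
y₂ = 10.1 × 1.12 = 11.3 m.
V₁ = Fr₁·√(g·y₁) = 7.48×√(9.81×1.12) = 24.8 m/s; q = V₁·y₁ = 27.8 m²/s.
V₂ = q/y₂ = 27.8/11.3 = 2.46 m/s.

V₂ = 2.46 m/s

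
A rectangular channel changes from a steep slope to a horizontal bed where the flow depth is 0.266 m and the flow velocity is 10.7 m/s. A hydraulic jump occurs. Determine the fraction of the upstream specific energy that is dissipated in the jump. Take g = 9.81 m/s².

ΔE/E₁ = 0.601 (60.1%)

Fr₁ = V₁/√(g·y₁) = 10.7/√(9.81×0.266) = 6.62.
Bélanger equation: y₂/y₁ = ½[√(1 + 8Fr₁²) − 1] = ½[√352.0 − 1] = 8.88.
y₂ = 8.88 × 0.266 = 2.36 m.
E₁ = y₁ + V₁²/2g = 6.10 m. ΔE = (y₂ − y₁)³/(4y₁y₂) = 3.67 m. ΔE/E₁ = 3.67/6.10 = 0.601.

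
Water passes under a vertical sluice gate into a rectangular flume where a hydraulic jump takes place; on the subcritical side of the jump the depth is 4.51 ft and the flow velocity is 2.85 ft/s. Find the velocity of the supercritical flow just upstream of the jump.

V₁ = 28.1 ft/s

Fr₂ = V₂/√(g·y₂) = 2.85/√(32.2×4.51) = 0.236.
From the momentum equation (using Fr₂), y₁/y₂ = ½[√(1 + 8Fr₂²) − 1] = ½[√1.447 − 1] = 0.102.
y₁ = 0.102 × 4.51 = 0.458 ft.
V₁ = q/y₁ = 12.9/0.458 = 28.1 ft/s.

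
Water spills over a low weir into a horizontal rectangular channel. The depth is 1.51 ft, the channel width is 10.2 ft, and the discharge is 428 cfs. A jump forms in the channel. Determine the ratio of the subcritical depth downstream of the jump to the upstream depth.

q = Q/b = 428/10.2 = 42.0 ft²/s; V₁ = q/y₁ = 27.8 ft/s. Fr₁ = V₁/√(g·y₁) = 3.99.
Conjugate-depth relation: y₂/y₁ = ½[√(1 + 8Fr₁²) − 1] = ½[√128.1 − 1] = 5.16.

y₂/y₁ = 5.16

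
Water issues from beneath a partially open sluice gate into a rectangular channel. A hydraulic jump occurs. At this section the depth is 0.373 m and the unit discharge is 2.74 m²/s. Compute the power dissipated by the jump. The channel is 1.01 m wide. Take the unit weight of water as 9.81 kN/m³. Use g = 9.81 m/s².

V₁ = q/y₁ = 2.74/0.373 = 7.35 m/s. Fr₁ = V₁/√(g·y₁) = 7.35/√(9.81×0.373) = 3.84.
From the momentum equation for a rectangular channel, y₂/y₁ = ½[√(1 + 8Fr₁²) − 1] = ½[√119.0 − 1] = 4.95.
y₂ = 4.95 × 0.373 = 1.85 m.
Head loss: ΔE = (y₂ − y₁)³/(4y₁y₂) = (1.85 − 0.373)³/(4×0.373×1.85) = 3.21/2.76 = 1.16 m.
Q = q·b = 2.74 × 1.01 = 2.77 m³/s. P = γ·Q·ΔE = 9.81 × 2.77 × 1.16 = 31.6 kW.

P = 31.6 kW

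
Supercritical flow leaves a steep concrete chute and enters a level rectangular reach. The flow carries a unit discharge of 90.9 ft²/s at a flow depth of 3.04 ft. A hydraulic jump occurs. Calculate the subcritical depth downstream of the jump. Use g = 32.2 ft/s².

V₁ = q/y₁ = 90.9/3.04 = 29.9 ft/s. Fr₁ = V₁/√(g·y₁) = 29.9/√(32.2×3.04) = 3.02.
Conjugate-depth relation: y₂/y₁ = ½[√(1 + 8Fr₁²) − 1] = ½[√74.07 − 1] = 3.80.
y₂ = 3.80 × 3.04 = 11.6 ft.

y₂ = 11.6 ft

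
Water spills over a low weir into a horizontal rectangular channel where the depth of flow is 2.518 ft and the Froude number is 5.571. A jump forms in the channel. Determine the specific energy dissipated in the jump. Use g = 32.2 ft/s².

Fr₁ = 5.571 (given).
Sequent-depth ratio: y₂/y₁ = ½[√(1 + 8Fr₁²) − 1] = ½[√249.29 − 1] = 7.394.
y₂ = 7.394 × 2.518 = 18.62 ft.
V₁ = Fr₁·√(g·y₁) = 5.571×√(32.2×2.518) = 50.16 ft/s; q = V₁·y₁ = 126.3 ft²/s. V₂ = q/y₂ = 126.3/18.62 = 6.784 ft/s. E₁ = y₁ + V₁²/2g = 41.59 ft; E₂ = y₂ + V₂²/2g = 19.33 ft. ΔE = E₁ − E₂ = 22.26 ft.

ΔE = 22.26 ft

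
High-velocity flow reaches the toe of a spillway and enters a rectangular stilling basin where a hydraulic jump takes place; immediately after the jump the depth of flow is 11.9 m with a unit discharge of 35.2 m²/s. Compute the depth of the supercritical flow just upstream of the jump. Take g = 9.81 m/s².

V₂ = q/y₂ = 35.2/11.9 = 2.96 m/s; Fr₂ = V₂/√(g·y₂) = 0.274.
Applying the sequent-depth relation in reverse, y₁/y₂ = ½[√(1 + 8Fr₂²) − 1] = ½[√1.600 − 1] = 0.132.
y₁ = 0.132 × 11.9 = 1.58 m.

y₁ = 1.58 m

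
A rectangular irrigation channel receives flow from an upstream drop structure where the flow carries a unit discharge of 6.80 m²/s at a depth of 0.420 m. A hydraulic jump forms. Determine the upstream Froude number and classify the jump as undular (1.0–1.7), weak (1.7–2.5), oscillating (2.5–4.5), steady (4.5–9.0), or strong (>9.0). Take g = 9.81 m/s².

Fr₁ = 7.98; steady jump

V₁ = q/y₁ = 6.80/0.420 = 16.2 m/s. Fr₁ = V₁/√(g·y₁) = 16.2/√(9.81×0.420) = 7.98.
Fr₁ = 7.98 lies in the steady range.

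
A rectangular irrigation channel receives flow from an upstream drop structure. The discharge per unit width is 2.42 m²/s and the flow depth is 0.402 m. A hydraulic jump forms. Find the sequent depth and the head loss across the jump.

V₁ = q/y₁ = 2.42/0.402 = 6.02 m/s. Fr₁ = V₁/√(g·y₁) = 6.02/√(9.81×0.402) = 3.03.
By Bélanger, y₂/y₁ = ½[√(1 + 8Fr₁²) − 1] = ½[√74.51 − 1] = 3.82.
y₂ = 3.82 × 0.402 = 1.53 m.
Head loss: ΔE = (y₂ − y₁)³/(4y₁y₂) = (1.53 − 0.402)³/(4×0.402×1.53) = 1.45/2.47 = 0.588 m.

y₂ = 1.53 m; ΔE = 0.588 m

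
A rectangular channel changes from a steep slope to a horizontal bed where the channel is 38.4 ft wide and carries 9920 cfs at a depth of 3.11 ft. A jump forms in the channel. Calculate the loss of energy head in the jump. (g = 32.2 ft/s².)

ΔE = 74.4 ft

q = Q/b = 9920/38.4 = 258 ft²/s; V₁ = q/y₁ = 83.1 ft/s. Fr₁ = V₁/√(g·y₁) = 8.30.
From the momentum equation for a rectangular channel, y₂/y₁ = ½[√(1 + 8Fr₁²) − 1] = ½[√552.2 − 1] = 11.2.
y₂ = 11.2 × 3.11 = 35.0 ft.
Head loss: ΔE = (y₂ − y₁)³/(4y₁y₂) = (35.0 − 3.11)³/(4×3.11×35.0) = 32389/435 = 74.4 ft.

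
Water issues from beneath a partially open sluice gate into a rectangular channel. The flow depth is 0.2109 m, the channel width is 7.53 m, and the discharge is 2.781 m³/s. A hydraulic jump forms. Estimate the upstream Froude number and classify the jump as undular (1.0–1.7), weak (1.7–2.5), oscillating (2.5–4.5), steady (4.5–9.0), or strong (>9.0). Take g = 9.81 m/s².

Fr₁ = 1.217; undular jump

q = Q/b = 2.781/7.53 = 0.3693 m²/s; V₁ = q/y₁ = 1.751 m/s. Fr₁ = V₁/√(g·y₁) = 1.217.
Fr₁ = 1.217 lies in the undular range.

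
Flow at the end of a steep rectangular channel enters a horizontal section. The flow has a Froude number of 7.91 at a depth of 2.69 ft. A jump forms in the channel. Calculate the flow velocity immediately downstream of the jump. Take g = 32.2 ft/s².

V₂ = 6.88 ft/s

Fr₁ = 7.91 (given).
Conjugate-depth relation: y₂/y₁ = ½[√(1 + 8Fr₁²) − 1] = ½[√501.5 − 1] = 10.7.
y₂ = 10.7 × 2.69 = 28.8 ft.
V₁ = Fr₁·√(g·y₁) = 7.91×√(32.2×2.69) = 73.6 ft/s; q = V₁·y₁ = 198 ft²/s.
V₂ = q/y₂ = 198/28.8 = 6.88 ft/s.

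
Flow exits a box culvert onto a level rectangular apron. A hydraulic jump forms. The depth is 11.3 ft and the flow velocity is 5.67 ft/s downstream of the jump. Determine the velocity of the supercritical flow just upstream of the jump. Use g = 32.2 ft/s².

V₁ = 37.0 ft/s

Fr₂ = V₂/√(g·y₂) = 5.67/√(32.2×11.3) = 0.297.
The Bélanger relation is symmetric: y₁/y₂ = ½[√(1 + 8Fr₂²) − 1] = ½[√1.707 − 1] = 0.153.
y₁ = 0.153 × 11.3 = 1.73 ft.
V₁ = q/y₁ = 64.1/1.73 = 37.0 ft/s.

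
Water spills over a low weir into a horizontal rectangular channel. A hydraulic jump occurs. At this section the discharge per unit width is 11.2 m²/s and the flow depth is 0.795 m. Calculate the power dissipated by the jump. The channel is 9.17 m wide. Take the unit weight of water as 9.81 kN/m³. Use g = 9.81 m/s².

P = 5435 kW

V₁ = q/y₁ = 11.2/0.795 = 14.1 m/s. Fr₁ = V₁/√(g·y₁) = 14.1/√(9.81×0.795) = 5.04.
Sequent-depth ratio: y₂/y₁ = ½[√(1 + 8Fr₁²) − 1] = ½[√204.6 − 1] = 6.65.
y₂ = 6.65 × 0.795 = 5.29 m.
V₂ = q/y₂ = 11.2/5.29 = 2.12 m/s. E₁ = y₁ + V₁²/2g = 10.9 m; E₂ = y₂ + V₂²/2g = 5.52 m. ΔE = E₁ − E₂ = 5.39 m.
Q = q·b = 11.2 × 9.17 = 103 m³/s. P = γ·Q·ΔE = 9.81 × 103 × 5.39 = 5435 kW.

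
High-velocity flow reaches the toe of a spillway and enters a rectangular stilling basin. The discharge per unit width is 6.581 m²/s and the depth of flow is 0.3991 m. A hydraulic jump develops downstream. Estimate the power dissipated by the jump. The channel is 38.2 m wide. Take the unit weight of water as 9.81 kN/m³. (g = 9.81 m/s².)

P = 23776 kW

V₁ = q/y₁ = 6.581/0.3991 = 16.49 m/s. Fr₁ = V₁/√(g·y₁) = 16.49/√(9.81×0.3991) = 8.334.
From the momentum equation for a rectangular channel, y₂/y₁ = ½[√(1 + 8Fr₁²) − 1] = ½[√556.60 − 1] = 11.30.
y₂ = 11.30 × 0.3991 = 4.508 m.
V₂ = q/y₂ = 6.581/4.508 = 1.460 m/s. E₁ = y₁ + V₁²/2g = 14.26 m; E₂ = y₂ + V₂²/2g = 4.617 m. ΔE = E₁ − E₂ = 9.641 m.
Q = q·b = 6.581 × 38.2 = 251.4 m³/s. P = γ·Q·ΔE = 9.81 × 251.4 × 9.641 = 23776 kW.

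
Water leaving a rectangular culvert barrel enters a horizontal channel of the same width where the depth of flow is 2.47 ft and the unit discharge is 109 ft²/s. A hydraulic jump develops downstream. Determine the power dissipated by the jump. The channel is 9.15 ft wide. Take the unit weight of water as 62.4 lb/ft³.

P = 1800 hp

V₁ = q/y₁ = 109/2.47 = 44.1 ft/s. Fr₁ = V₁/√(g·y₁) = 44.1/√(32.2×2.47) = 4.95.
Bélanger equation: y₂/y₁ = ½[√(1 + 8Fr₁²) − 1] = ½[√196.9 − 1] = 6.52.
y₂ = 6.52 × 2.47 = 16.1 ft.
V₂ = q/y₂ = 109/16.1 = 6.77 ft/s. E₁ = y₁ + V₁²/2g = 32.7 ft; E₂ = y₂ + V₂²/2g = 16.8 ft. ΔE = E₁ − E₂ = 15.9 ft.
Q = q·b = 109 × 9.15 = 997 cfs. P = γ·Q·ΔE/550 = 62.4 × 997 × 15.9 / 550 = 1800 hp.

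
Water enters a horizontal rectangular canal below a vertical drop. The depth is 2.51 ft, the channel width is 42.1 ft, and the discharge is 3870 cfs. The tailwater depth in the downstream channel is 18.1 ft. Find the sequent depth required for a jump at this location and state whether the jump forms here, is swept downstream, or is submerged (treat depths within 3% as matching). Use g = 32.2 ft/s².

y₂ = 13.3 ft; the jump is submerged

q = Q/b = 3870/42.1 = 91.9 ft²/s; V₁ = q/y₁ = 36.6 ft/s. Fr₁ = V₁/√(g·y₁) = 4.07.
From the momentum equation for a rectangular channel, y₂/y₁ = ½[√(1 + 8Fr₁²) − 1] = ½[√133.8 − 1] = 5.28.
y₂ = 5.28 × 2.51 = 13.3 ft.
Tailwater y_tw = 18.1 ft: y_tw > y₂, so the jump is submerged.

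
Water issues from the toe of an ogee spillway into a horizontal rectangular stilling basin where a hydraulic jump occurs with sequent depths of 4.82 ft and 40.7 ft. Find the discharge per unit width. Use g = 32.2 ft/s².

q = 379 ft²/s

For a rectangular channel the momentum equation gives q² = ½·g·y₁·y₂·(y₁ + y₂) = ½×32.2×4.82×40.7×45.5 = 143770.
q = √143770 = 379 ft²/s.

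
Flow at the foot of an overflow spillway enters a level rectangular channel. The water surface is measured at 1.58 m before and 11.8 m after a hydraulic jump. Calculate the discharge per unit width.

q = 35.0 m²/s

For a rectangular channel the momentum equation gives q² = ½·g·y₁·y₂·(y₁ + y₂) = ½×9.81×1.58×11.8×13.4 = 1224.
q = √1224 = 35.0 m²/s.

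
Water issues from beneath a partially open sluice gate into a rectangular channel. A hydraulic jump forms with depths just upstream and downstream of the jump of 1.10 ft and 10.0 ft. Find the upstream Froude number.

Fr₁ = 6.77

For a rectangular channel the momentum equation gives q² = ½·g·y₁·y₂·(y₁ + y₂) = ½×32.2×1.10×10.0×11.1 = 1966.
q = √1966 = 44.3 ft²/s.
V₁ = q/y₁ = 40.3 ft/s; Fr₁ = V₁/√(g·y₁) = 6.77.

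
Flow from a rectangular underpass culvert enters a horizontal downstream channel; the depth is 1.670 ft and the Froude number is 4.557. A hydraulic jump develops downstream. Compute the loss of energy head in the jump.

Fr₁ = 4.557 (given).
By Bélanger, y₂/y₁ = ½[√(1 + 8Fr₁²) − 1] = ½[√167.13 − 1] = 5.964.
y₂ = 5.964 × 1.670 = 9.960 ft.
Head loss: ΔE = (y₂ − y₁)³/(4y₁y₂) = (9.960 − 1.670)³/(4×1.670×9.960) = 569.7/66.53 = 8.563 ft.

ΔE = 8.563 ft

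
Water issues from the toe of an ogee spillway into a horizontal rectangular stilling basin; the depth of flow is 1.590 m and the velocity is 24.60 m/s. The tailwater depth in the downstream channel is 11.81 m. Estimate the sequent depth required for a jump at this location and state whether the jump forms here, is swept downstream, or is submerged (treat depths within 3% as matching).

Fr₁ = V₁/√(g·y₁) = 24.60/√(9.81×1.590) = 6.229.
Conjugate-depth relation: y₂/y₁ = ½[√(1 + 8Fr₁²) − 1] = ½[√311.38 − 1] = 8.323.
y₂ = 8.323 × 1.590 = 13.23 m.
Tailwater y_tw = 11.81 m: y_tw < y₂, so the jump is swept downstream.

y₂ = 13.23 m; the jump is swept downstream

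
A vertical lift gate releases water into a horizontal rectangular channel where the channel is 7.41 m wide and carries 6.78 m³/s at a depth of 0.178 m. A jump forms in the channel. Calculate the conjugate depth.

y₂ = 0.894 m

q = Q/b = 6.78/7.41 = 0.915 m²/s; V₁ = q/y₁ = 5.14 m/s. Fr₁ = V₁/√(g·y₁) = 3.89.
By Bélanger, y₂/y₁ = ½[√(1 + 8Fr₁²) − 1] = ½[√122.1 − 1] = 5.02.
y₂ = 5.02 × 0.178 = 0.894 m.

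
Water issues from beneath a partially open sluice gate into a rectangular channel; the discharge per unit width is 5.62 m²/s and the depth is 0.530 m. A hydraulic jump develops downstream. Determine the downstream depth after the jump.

y₂ = 3.23 m

V₁ = q/y₁ = 5.62/0.530 = 10.6 m/s. Fr₁ = V₁/√(g·y₁) = 10.6/√(9.81×0.530) = 4.65.
Sequent-depth ratio: y₂/y₁ = ½[√(1 + 8Fr₁²) − 1] = ½[√174.0 − 1] = 6.10.
y₂ = 6.10 × 0.530 = 3.23 m.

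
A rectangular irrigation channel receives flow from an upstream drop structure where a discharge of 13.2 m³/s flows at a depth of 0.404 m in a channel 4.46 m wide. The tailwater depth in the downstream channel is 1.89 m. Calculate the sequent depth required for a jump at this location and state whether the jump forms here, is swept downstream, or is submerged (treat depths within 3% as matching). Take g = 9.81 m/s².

y₂ = 1.91 m; the jump forms here

q = Q/b = 13.2/4.46 = 2.96 m²/s; V₁ = q/y₁ = 7.33 m/s. Fr₁ = V₁/√(g·y₁) = 3.68.
Bélanger equation: y₂/y₁ = ½[√(1 + 8Fr₁²) − 1] = ½[√109.3 − 1] = 4.73.
y₂ = 4.73 × 0.404 = 1.91 m.
Tailwater y_tw = 1.89 m: y_tw ≈ y₂, so the jump forms here.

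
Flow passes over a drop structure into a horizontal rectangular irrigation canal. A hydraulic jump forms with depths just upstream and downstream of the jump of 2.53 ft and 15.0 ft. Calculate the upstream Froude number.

Fr₁ = 4.53

For a rectangular channel the momentum equation gives q² = ½·g·y₁·y₂·(y₁ + y₂) = ½×32.2×2.53×15.0×17.5 = 10711.
q = √10711 = 103 ft²/s.
V₁ = q/y₁ = 40.9 ft/s; Fr₁ = V₁/√(g·y₁) = 4.53.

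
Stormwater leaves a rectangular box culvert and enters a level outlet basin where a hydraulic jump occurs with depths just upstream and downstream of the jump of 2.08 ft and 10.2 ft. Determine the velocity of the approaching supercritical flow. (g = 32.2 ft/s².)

V₁ = 31.1 ft/s

For a rectangular channel the momentum equation gives q² = ½·g·y₁·y₂·(y₁ + y₂) = ½×32.2×2.08×10.2×12.3 = 4195.
q = √4195 = 64.8 ft²/s.
V₁ = q/y₁ = 64.8/2.08 = 31.1 ft/s.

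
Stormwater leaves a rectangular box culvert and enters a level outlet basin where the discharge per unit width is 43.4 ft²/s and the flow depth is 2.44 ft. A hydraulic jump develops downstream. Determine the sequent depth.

V₁ = q/y₁ = 43.4/2.44 = 17.8 ft/s. Fr₁ = V₁/√(g·y₁) = 17.8/√(32.2×2.44) = 2.01.
Sequent-depth ratio: y₂/y₁ = ½[√(1 + 8Fr₁²) − 1] = ½[√33.21 − 1] = 2.38.
y₂ = 2.38 × 2.44 = 5.81 ft.

y₂ = 5.81 ft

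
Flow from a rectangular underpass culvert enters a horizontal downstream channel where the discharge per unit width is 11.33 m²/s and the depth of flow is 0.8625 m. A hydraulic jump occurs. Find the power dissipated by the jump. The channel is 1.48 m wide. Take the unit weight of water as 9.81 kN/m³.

V₁ = q/y₁ = 11.33/0.8625 = 13.14 m/s. Fr₁ = V₁/√(g·y₁) = 13.14/√(9.81×0.8625) = 4.516.
By Bélanger, y₂/y₁ = ½[√(1 + 8Fr₁²) − 1] = ½[√164.16 − 1] = 5.906.
y₂ = 5.906 × 0.8625 = 5.094 m.
Head loss: ΔE = (y₂ − y₁)³/(4y₁y₂) = (5.094 − 0.8625)³/(4×0.8625×5.094) = 75.77/17.57 = 4.311 m.
Q = q·b = 11.33 × 1.48 = 16.77 m³/s. P = γ·Q·ΔE = 9.81 × 16.77 × 4.311 = 709.2 kW.

P = 709.2 kW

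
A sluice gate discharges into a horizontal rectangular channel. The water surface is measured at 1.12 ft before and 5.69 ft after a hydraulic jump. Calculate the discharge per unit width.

For a rectangular channel the momentum equation gives q² = ½·g·y₁·y₂·(y₁ + y₂) = ½×32.2×1.12×5.69×6.81 = 699.
q = √699 = 26.4 ft²/s.

q = 26.4 ft²/s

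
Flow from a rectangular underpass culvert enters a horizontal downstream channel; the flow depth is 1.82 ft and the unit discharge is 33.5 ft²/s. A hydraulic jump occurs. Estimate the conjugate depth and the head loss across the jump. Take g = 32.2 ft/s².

V₁ = q/y₁ = 33.5/1.82 = 18.4 ft/s. Fr₁ = V₁/√(g·y₁) = 18.4/√(32.2×1.82) = 2.40.
Bélanger equation: y₂/y₁ = ½[√(1 + 8Fr₁²) − 1] = ½[√47.25 − 1] = 2.94.
y₂ = 2.94 × 1.82 = 5.35 ft.
Head loss: ΔE = (y₂ − y₁)³/(4y₁y₂) = (5.35 − 1.82)³/(4×1.82×5.35) = 43.8/38.9 = 1.13 ft.

y₂ = 5.35 ft; ΔE = 1.13 ft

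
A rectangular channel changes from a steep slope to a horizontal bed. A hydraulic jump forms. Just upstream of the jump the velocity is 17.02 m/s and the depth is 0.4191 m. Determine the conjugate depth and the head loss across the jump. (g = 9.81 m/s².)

Fr₁ = V₁/√(g·y₁) = 17.02/√(9.81×0.4191) = 8.394.
Bélanger equation: y₂/y₁ = ½[√(1 + 8Fr₁²) − 1] = ½[√564.67 − 1] = 11.38.
y₂ = 11.38 × 0.4191 = 4.770 m.
Head loss: ΔE = (y₂ − y₁)³/(4y₁y₂) = (4.770 − 0.4191)³/(4×0.4191×4.770) = 82.36/7.996 = 10.30 m.

y₂ = 4.770 m; ΔE = 10.30 m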